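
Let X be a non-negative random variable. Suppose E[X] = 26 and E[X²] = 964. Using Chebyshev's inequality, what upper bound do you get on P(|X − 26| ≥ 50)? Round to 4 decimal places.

Var(X) = E[X²] − (E[X])² = 964 − 676 = 288.
Chebyshev's inequality: P(|X − μ| ≥ t) ≤ Var(X)/t² = 288/2500 = 0.1152.

0.1152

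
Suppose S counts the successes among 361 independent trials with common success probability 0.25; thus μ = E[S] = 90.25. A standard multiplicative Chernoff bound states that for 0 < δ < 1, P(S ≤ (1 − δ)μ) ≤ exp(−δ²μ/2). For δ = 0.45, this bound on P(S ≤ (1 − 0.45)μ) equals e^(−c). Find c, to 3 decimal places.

9.138

c = δ²μ/2 = 0.45²·90.25/2 = 9.1378.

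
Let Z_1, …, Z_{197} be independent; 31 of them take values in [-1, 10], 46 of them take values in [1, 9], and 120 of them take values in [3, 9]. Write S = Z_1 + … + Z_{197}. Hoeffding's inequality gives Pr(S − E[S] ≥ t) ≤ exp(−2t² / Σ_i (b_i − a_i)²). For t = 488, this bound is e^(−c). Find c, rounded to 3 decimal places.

43.240

Σ(b_i − a_i)² = 31·11² + 46·8² + 120·6² = 11015.
c = 2t² / 11015 = 2·488² / 11015 = 43.2399.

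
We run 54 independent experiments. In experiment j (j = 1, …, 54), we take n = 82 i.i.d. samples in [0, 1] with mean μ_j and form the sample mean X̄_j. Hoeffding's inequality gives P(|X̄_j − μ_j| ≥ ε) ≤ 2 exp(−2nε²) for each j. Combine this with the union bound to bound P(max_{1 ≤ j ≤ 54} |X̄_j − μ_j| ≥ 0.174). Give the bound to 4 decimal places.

0.7534

Per-experiment Hoeffding bound: 2·exp(−2·82·0.174²) = 2·exp(−4.96526) = 0.013952.
Union bound over 54 events: 54·0.013952 = 0.75342.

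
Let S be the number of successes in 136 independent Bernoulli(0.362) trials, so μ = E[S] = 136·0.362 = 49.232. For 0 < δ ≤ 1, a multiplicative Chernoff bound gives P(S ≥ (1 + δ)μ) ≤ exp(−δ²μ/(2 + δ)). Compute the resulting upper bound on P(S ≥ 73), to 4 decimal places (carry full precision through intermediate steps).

0.0098

Write 73 = (1 + δ)μ, so δ = 73/49.232 − 1 = 0.4827754…
Then the exponent is δ²μ/(2 + δ) = (73 − μ)² / (μ·(2 + δ)) = 4.621685.
Bound = exp(−4.621685) = 0.00984.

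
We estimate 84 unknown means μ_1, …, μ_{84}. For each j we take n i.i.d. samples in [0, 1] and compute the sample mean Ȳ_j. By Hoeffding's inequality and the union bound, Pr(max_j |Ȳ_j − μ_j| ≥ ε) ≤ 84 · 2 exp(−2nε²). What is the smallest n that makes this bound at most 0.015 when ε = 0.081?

Need 2·84·exp(−2nε²) ≤ 0.015, i.e. exp(−2nε²) ≤ 0.015/168.
So 2nε² ≥ ln(168/0.015) = 9.323669.
Hence n ≥ 9.323669/(2·0.081²) = 710.537.
The smallest integer n is 711.

711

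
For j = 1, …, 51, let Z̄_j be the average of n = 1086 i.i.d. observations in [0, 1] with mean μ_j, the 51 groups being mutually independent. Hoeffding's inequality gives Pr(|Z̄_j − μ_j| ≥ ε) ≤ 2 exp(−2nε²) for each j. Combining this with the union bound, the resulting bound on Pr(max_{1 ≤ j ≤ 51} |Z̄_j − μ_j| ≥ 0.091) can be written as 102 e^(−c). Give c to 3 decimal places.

17.986

Union bound over the 51 events: Pr(max_{1 ≤ j ≤ 51} |Z̄_j − μ_j| ≥ 0.091) ≤ 51·2·exp(−2nε²) = 102 exp(−2·1086·0.091²).
So c = 2·1086·0.091² = 17.9863.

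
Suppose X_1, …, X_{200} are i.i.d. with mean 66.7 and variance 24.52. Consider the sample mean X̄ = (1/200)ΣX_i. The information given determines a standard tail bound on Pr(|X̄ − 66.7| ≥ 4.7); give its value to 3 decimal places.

0.006

With mean and variance of each term known, Chebyshev's inequality bounds the deviation of the sum (or sample mean).
Var(X̄) = Var(X_i)/n = 24.52/200 = 0.1226.
Chebyshev: Pr(|X̄ − 66.7| ≥ 4.7) ≤ Var(X̄)/(4.7)² = 24.52/(200·4.7²) = 0.0056.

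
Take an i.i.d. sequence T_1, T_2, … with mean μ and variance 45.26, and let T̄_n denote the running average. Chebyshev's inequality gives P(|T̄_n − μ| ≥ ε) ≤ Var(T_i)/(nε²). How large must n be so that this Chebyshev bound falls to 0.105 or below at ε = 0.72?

Require 45.26/(n·0.72²) ≤ 0.105, i.e. n ≥ 45.26/(0.105·0.72²) = 831.496.
The smallest integer n is 832.

832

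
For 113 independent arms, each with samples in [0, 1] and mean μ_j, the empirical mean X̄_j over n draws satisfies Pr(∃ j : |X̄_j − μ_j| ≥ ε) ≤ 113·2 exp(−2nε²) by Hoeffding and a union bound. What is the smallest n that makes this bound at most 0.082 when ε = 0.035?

3234

Need 2·113·exp(−2nε²) ≤ 0.082, i.e. exp(−2nε²) ≤ 0.082/226.
So 2nε² ≥ ln(226/0.082) = 7.921571.
Hence n ≥ 7.921571/(2·0.035²) = 3233.294.
The smallest integer n is 3234.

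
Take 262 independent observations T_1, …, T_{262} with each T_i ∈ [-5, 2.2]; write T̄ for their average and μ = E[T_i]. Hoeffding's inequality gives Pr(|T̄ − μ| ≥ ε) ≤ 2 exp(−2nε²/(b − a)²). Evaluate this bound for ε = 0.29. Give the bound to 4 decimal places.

0.8548

Exponent: 2nε²/(b − a)² = 2·262·0.29² / 7.2² = 0.85008.
Bound = 2·exp(−0.85008) = 0.85476.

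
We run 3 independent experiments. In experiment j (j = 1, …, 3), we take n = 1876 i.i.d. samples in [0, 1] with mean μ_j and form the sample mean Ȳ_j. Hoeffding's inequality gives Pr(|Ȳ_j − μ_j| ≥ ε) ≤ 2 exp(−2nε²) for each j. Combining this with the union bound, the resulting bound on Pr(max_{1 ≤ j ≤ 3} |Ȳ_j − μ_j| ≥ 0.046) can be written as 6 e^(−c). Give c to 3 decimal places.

7.939

Union bound over the 3 events: Pr(max_{1 ≤ j ≤ 3} |Ȳ_j − μ_j| ≥ 0.046) ≤ 3·2·exp(−2nε²) = 6 exp(−2·1876·0.046²).
So c = 2·1876·0.046² = 7.9392.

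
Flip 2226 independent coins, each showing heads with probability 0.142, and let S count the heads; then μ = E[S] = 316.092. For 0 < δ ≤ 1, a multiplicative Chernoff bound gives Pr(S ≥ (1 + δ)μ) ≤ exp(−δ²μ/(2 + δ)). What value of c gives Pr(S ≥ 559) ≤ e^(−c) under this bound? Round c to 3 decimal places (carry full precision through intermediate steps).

67.426

Write 559 = (1 + δ)μ, so δ = 559/316.092 − 1 = 0.7684725…
Then the exponent is δ²μ/(2 + δ) = (559 − μ)² / (μ·(2 + δ)) = 67.426392.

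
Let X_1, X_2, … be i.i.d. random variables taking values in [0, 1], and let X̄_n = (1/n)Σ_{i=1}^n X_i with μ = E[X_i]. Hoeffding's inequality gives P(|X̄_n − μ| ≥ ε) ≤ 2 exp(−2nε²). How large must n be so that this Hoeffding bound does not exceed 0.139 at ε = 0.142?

67

Require 2·exp(−2nε²) ≤ 0.139, i.e. 2nε² ≥ ln(2/0.139) = 2.666429.
So n ≥ 2.666429 / (2·0.142²) = 66.119.
The smallest integer n is 67.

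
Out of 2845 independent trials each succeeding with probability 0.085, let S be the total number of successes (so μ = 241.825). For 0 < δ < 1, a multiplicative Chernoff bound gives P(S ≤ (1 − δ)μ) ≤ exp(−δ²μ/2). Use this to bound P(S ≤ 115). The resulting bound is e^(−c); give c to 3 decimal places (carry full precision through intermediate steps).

33.257

Write 115 = (1 − δ)μ, so δ = 1 − 115/241.825 = 0.5244495…
Then the exponent is δ²μ/2 = (μ − 115)²/(2μ) = 33.256654.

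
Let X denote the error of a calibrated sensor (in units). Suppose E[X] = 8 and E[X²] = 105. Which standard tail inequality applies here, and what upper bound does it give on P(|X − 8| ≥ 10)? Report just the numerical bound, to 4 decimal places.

0.4100

The first two moments determine the variance, so Chebyshev's inequality is the sharpest standard bound available.
Var(X) = E[X²] − (E[X])² = 105 − 64 = 41.
Chebyshev's inequality: P(|X − μ| ≥ t) ≤ Var(X)/t² = 41/100 = 0.4100.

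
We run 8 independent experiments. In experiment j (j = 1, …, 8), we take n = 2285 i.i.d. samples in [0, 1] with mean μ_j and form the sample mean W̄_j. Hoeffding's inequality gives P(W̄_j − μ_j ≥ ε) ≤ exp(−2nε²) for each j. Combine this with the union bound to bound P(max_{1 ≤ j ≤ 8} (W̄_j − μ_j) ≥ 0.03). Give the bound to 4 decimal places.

0.1309

Per-experiment Hoeffding bound: exp(−2·2285·0.03²) = exp(−4.11300) = 0.016359.
Union bound over 8 events: 8·0.016359 = 0.13087.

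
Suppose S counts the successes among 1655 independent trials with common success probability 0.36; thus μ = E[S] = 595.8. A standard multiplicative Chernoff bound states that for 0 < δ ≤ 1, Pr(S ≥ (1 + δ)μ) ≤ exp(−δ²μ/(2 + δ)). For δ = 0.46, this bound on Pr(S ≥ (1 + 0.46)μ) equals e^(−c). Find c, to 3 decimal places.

c = δ²μ/(2 + δ) = 0.46²·595.8/(2 + 0.46) = 51.2485.

51.248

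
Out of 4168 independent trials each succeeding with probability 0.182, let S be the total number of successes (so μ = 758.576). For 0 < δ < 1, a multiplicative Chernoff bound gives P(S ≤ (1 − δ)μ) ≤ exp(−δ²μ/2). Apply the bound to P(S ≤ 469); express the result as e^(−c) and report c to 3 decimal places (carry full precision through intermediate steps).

55.271

Write 469 = (1 − δ)μ, so δ = 1 − 469/758.576 = 0.3817363…
Then the exponent is δ²μ/2 = (μ − 469)²/(2μ) = 55.270836.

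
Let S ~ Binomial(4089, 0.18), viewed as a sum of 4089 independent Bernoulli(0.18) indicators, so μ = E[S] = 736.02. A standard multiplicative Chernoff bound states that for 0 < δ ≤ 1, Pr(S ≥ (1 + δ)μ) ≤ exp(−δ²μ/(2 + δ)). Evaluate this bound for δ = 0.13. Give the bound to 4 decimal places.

0.0029

Exponent = δ²μ/(2 + δ) = 0.13²·736.02/2.13 = 5.8398.
Bound = exp(−5.8398) = 0.00291.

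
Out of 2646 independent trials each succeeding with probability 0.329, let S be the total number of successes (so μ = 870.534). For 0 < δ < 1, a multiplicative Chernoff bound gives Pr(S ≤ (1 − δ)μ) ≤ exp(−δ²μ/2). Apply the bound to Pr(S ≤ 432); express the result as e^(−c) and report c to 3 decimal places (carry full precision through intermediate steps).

110.456

Write 432 = (1 − δ)μ, so δ = 1 − 432/870.534 = 0.5037529…
Then the exponent is δ²μ/2 = (μ − 432)²/(2μ) = 110.456380.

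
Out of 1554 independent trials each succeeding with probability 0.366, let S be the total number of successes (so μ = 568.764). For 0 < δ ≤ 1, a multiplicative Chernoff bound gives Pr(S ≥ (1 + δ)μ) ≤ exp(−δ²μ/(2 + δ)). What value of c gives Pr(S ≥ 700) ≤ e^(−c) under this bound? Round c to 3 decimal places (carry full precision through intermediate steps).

13.575

Write 700 = (1 + δ)μ, so δ = 700/568.764 − 1 = 0.2307389…
Then the exponent is δ²μ/(2 + δ) = (700 − μ)² / (μ·(2 + δ)) = 13.574540.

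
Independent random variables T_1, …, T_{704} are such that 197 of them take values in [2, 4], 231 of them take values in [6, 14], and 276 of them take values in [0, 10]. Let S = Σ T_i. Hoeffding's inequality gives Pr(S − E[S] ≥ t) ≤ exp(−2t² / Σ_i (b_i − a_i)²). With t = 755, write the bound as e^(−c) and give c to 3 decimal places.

Σ(b_i − a_i)² = 197·2² + 231·8² + 276·10² = 43172.
c = 2t² / 43172 = 2·755² / 43172 = 26.4072.

26.407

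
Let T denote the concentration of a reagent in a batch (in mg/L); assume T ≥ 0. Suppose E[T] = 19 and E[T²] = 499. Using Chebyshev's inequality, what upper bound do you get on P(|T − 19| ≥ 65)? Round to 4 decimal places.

0.0327

Var(T) = E[T²] − (E[T])² = 499 − 361 = 138.
Chebyshev's inequality: P(|T − μ| ≥ t) ≤ Var(T)/t² = 138/4225 = 0.0327.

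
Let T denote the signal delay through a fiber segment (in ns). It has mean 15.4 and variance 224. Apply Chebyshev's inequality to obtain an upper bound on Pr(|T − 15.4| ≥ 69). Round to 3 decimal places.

0.047

Chebyshev: Pr(|T − μ| ≥ t) ≤ Var(T)/t².
Bound = 224 / 4761 = 0.0470.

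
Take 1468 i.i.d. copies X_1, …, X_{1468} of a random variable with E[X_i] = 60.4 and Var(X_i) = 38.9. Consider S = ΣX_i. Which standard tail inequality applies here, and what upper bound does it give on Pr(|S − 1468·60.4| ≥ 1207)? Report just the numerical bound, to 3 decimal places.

With mean and variance of each term known, Chebyshev's inequality bounds the deviation of the sum (or sample mean).
Var(S) = n·Var(X_i) = 1468·38.9 = 57105.2.
Chebyshev: Pr(|S − 1468·60.4| ≥ 1207) ≤ Var(S)/1207² = 57105.2/1456849 = 0.0392.

0.039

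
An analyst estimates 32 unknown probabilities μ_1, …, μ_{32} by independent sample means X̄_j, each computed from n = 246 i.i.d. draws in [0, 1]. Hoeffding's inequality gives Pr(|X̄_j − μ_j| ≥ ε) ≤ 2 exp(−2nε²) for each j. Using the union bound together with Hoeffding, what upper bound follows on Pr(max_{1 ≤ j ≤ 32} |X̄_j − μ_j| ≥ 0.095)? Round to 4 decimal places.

0.7547

Per-experiment Hoeffding bound: 2·exp(−2·246·0.095²) = 2·exp(−4.44030) = 0.023585.
Union bound over 32 events: 32·0.023585 = 0.75471.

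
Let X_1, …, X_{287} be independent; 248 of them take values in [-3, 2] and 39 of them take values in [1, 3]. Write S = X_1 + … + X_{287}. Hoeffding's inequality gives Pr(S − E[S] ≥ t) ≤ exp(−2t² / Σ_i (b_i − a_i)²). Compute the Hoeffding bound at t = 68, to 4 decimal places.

Σ(b_i − a_i)² = 248·5² + 39·2² = 6356.
Exponent = 2·68² / 6356 = 1.45500.
Bound = exp(−1.45500) = 0.23340.

0.2334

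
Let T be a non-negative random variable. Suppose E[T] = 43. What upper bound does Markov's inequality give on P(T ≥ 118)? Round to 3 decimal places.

Markov's inequality: for a non-negative random variable, P(T ≥ a) ≤ E[T]/a.
Here E[T] = 43 and a = 118, so the bound is 43/118 = 0.3644.

0.364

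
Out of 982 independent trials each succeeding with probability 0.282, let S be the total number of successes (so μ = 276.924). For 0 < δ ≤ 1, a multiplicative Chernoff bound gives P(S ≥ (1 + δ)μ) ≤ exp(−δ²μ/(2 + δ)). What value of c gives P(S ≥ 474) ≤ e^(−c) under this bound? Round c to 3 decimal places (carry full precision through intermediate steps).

Write 474 = (1 + δ)μ, so δ = 474/276.924 − 1 = 0.711661…
Then the exponent is δ²μ/(2 + δ) = (474 − μ)² / (μ·(2 + δ)) = 51.721545.

51.722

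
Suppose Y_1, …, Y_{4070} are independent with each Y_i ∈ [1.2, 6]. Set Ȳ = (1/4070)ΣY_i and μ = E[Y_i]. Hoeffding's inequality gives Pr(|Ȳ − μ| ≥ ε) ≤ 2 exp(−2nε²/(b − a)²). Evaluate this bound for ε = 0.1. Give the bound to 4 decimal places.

0.0584

Exponent: 2nε²/(b − a)² = 2·4070·0.1² / 4.8² = 3.53299.
Bound = 2·exp(−3.53299) = 0.05844.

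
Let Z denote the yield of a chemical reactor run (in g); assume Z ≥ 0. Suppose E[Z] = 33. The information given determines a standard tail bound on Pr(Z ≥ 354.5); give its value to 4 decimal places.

Only the mean of a non-negative variable is known, so Markov's inequality is the applicable tail bound.
Markov's inequality: for a non-negative random variable, Pr(Z ≥ a) ≤ E[Z]/a.
Here E[Z] = 33 and a = 354.5, so the bound is 33/354.5 = 0.0931.

0.0931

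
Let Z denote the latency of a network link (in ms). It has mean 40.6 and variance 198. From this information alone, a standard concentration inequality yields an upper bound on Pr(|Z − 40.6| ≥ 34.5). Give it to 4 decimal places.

Mean and variance are known, so Chebyshev's inequality applies.
Chebyshev: Pr(|Z − μ| ≥ t) ≤ Var(Z)/t².
Bound = 198 / 1190.25 = 0.1664.

0.1664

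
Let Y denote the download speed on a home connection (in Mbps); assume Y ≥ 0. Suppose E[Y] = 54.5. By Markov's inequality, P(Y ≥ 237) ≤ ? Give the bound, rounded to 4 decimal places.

Markov's inequality: for a non-negative random variable, P(Y ≥ a) ≤ E[Y]/a.
Here E[Y] = 54.5 and a = 237, so the bound is 54.5/237 = 0.2300.

0.2300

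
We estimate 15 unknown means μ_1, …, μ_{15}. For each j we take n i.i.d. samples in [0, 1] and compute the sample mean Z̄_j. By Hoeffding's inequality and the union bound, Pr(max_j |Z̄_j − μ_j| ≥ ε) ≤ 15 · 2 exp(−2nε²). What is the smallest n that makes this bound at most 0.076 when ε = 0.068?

647

Need 2·15·exp(−2nε²) ≤ 0.076, i.e. exp(−2nε²) ≤ 0.076/30.
So 2nε² ≥ ln(30/0.076) = 5.978219.
Hence n ≥ 5.978219/(2·0.068²) = 646.434.
The smallest integer n is 647.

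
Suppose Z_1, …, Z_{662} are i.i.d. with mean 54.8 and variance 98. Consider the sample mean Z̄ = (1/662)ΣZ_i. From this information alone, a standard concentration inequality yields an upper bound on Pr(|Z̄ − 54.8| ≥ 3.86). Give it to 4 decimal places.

0.0099

With mean and variance of each term known, Chebyshev's inequality bounds the deviation of the sum (or sample mean).
Var(Z̄) = Var(Z_i)/n = 98/662 = 0.14804.
Chebyshev: Pr(|Z̄ − 54.8| ≥ 3.86) ≤ Var(Z̄)/(3.86)² = 98/(662·3.86²) = 0.0099.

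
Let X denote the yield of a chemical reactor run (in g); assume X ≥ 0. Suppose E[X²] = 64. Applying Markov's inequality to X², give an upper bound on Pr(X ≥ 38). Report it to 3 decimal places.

0.044

Since X ≥ 0, the event {X ≥ 38} is the same as {X² ≥ 1444}.
Markov's inequality applied to X² gives Pr(X² ≥ 1444) ≤ E[X²]/1444 = 64/1444 = 0.0443.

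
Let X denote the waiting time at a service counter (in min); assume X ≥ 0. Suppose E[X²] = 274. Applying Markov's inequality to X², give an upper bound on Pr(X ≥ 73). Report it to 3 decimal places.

0.051

Since X ≥ 0, the event {X ≥ 73} is the same as {X² ≥ 5329}.
Markov's inequality applied to X² gives Pr(X² ≥ 5329) ≤ E[X²]/5329 = 274/5329 = 0.0514.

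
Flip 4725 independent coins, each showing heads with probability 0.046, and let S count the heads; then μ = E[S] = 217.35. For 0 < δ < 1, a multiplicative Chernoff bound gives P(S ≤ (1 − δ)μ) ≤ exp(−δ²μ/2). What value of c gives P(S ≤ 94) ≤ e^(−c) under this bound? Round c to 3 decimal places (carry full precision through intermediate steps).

Write 94 = (1 − δ)μ, so δ = 1 − 94/217.35 = 0.5675178…
Then the exponent is δ²μ/2 = (μ − 94)²/(2μ) = 35.001662.

35.002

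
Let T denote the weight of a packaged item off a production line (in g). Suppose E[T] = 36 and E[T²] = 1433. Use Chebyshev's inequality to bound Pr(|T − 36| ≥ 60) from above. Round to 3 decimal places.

0.038

Var(T) = E[T²] − (E[T])² = 1433 − 1296 = 137.
Chebyshev's inequality: Pr(|T − μ| ≥ t) ≤ Var(T)/t² = 137/3600 = 0.0381.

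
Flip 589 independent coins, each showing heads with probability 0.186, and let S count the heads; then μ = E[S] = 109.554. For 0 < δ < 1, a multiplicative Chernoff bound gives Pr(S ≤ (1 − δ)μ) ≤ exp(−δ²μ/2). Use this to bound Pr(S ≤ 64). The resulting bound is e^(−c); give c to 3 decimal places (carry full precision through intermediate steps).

9.471

Write 64 = (1 − δ)μ, so δ = 1 − 64/109.554 = 0.4158132…
Then the exponent is δ²μ/2 = (μ − 64)²/(2μ) = 9.470977.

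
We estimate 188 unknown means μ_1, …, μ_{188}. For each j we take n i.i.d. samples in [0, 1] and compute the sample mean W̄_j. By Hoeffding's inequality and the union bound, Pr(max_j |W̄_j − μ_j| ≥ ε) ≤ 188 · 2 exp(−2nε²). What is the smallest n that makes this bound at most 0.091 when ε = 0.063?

Need 2·188·exp(−2nε²) ≤ 0.091, i.e. exp(−2nε²) ≤ 0.091/376.
So 2nε² ≥ ln(376/0.091) = 8.326485.
Hence n ≥ 8.326485/(2·0.063²) = 1048.940.
The smallest integer n is 1049.

1049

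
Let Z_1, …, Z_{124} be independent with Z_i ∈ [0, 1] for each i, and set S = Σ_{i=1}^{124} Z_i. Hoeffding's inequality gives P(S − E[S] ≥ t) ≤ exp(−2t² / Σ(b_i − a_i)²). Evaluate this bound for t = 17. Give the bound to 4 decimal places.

0.0095

Σ(b_i − a_i)² = 124·(1)² = 124.
Exponent = 2·17²/124 = 4.6613.
Bound = exp(−4.6613) = 0.00945.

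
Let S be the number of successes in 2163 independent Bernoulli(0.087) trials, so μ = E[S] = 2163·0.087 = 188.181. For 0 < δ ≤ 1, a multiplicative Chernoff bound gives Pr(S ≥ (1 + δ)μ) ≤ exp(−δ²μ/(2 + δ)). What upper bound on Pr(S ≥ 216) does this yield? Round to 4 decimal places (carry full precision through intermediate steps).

0.1474

Write 216 = (1 + δ)μ, so δ = 216/188.181 − 1 = 0.1478311…
Then the exponent is δ²μ/(2 + δ) = (216 − μ)² / (μ·(2 + δ)) = 1.914728.
Bound = exp(−1.914728) = 0.14738.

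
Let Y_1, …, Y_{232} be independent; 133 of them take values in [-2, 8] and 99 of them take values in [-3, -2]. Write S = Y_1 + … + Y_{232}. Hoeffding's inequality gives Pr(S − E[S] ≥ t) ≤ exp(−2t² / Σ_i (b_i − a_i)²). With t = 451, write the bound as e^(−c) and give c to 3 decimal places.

30.361

Σ(b_i − a_i)² = 133·10² + 99·1² = 13399.
c = 2t² / 13399 = 2·451² / 13399 = 30.3606.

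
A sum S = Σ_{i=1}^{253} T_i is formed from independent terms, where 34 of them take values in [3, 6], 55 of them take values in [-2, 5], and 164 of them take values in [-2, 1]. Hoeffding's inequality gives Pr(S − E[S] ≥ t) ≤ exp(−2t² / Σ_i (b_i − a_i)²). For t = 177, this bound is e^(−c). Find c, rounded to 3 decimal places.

13.996

Σ(b_i − a_i)² = 34·3² + 55·7² + 164·3² = 4477.
c = 2t² / 4477 = 2·177² / 4477 = 13.9955.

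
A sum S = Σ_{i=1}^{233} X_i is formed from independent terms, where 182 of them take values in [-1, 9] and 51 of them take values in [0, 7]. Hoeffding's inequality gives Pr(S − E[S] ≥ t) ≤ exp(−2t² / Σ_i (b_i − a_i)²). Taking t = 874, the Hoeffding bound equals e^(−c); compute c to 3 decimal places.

73.808

Σ(b_i − a_i)² = 182·10² + 51·7² = 20699.
c = 2t² / 20699 = 2·874² / 20699 = 73.8080.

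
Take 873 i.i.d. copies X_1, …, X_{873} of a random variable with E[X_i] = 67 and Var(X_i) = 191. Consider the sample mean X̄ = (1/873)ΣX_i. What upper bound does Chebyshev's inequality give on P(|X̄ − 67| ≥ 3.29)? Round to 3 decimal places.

0.020

Var(X̄) = Var(X_i)/n = 191/873 = 0.21879.
Chebyshev: P(|X̄ − 67| ≥ 3.29) ≤ Var(X̄)/(3.29)² = 191/(873·3.29²) = 0.0202.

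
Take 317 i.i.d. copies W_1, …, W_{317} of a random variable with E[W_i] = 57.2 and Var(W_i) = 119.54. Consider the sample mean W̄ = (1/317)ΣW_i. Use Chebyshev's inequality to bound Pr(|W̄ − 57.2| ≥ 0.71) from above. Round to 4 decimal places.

Var(W̄) = Var(W_i)/n = 119.54/317 = 0.3771.
Chebyshev: Pr(|W̄ − 57.2| ≥ 0.71) ≤ Var(W̄)/(0.71)² = 119.54/(317·0.71²) = 0.7481.

0.7481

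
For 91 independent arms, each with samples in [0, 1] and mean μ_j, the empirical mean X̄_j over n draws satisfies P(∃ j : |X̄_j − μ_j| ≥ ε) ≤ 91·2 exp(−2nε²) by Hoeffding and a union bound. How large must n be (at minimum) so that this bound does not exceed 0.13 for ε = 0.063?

913

Need 2·91·exp(−2nε²) ≤ 0.13, i.e. exp(−2nε²) ≤ 0.13/182.
So 2nε² ≥ ln(182/0.13) = 7.244228.
Hence n ≥ 7.244228/(2·0.063²) = 912.601.
The smallest integer n is 913.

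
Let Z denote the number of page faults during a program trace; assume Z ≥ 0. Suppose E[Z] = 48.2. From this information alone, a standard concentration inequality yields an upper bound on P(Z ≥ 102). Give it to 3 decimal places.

0.473

Only the mean of a non-negative variable is known, so Markov's inequality is the applicable tail bound.
Markov's inequality: for a non-negative random variable, P(Z ≥ a) ≤ E[Z]/a.
Here E[Z] = 48.2 and a = 102, so the bound is 48.2/102 = 0.4725.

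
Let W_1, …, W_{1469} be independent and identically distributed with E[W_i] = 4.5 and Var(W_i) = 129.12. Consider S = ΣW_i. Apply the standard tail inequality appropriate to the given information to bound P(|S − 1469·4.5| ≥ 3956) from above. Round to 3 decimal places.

0.012

With mean and variance of each term known, Chebyshev's inequality bounds the deviation of the sum (or sample mean).
Var(S) = n·Var(W_i) = 1469·129.12 = 189677.28.
Chebyshev: P(|S − 1469·4.5| ≥ 3956) ≤ Var(S)/3956² = 189677.28/15649936 = 0.0121.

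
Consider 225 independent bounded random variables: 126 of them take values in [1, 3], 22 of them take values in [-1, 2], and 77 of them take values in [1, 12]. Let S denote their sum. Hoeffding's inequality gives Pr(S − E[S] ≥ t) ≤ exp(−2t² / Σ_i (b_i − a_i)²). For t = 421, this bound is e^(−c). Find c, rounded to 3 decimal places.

Σ(b_i − a_i)² = 126·2² + 22·3² + 77·11² = 10019.
c = 2t² / 10019 = 2·421² / 10019 = 35.3810.

35.381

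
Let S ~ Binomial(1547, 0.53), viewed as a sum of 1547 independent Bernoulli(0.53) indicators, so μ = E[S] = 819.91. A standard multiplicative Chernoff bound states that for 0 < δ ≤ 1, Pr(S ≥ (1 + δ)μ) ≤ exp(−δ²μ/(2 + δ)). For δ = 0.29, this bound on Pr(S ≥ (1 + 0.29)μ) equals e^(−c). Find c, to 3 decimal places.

c = δ²μ/(2 + δ) = 0.29²·819.91/(2 + 0.29) = 30.1111.

30.111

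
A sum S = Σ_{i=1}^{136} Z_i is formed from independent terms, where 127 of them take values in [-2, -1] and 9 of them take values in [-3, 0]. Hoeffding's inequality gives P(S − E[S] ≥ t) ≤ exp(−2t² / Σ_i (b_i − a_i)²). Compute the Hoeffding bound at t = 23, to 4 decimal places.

0.0062

Σ(b_i − a_i)² = 127·1² + 9·3² = 208.
Exponent = 2·23² / 208 = 5.08654.
Bound = exp(−5.08654) = 0.00618.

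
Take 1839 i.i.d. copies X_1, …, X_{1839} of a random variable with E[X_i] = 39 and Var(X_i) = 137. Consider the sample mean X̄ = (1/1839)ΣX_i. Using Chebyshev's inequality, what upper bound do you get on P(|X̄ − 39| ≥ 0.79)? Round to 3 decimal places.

Var(X̄) = Var(X_i)/n = 137/1839 = 0.074497.
Chebyshev: P(|X̄ − 39| ≥ 0.79) ≤ Var(X̄)/(0.79)² = 137/(1839·0.79²) = 0.1194.

0.119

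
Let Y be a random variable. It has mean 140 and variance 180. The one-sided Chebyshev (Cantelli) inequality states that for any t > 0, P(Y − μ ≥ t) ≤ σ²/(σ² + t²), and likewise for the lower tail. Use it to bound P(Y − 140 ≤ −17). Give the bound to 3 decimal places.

0.384

Here σ² = 180 and t = 17, so σ² + t² = 469.
Cantelli's bound: 180/469 = 0.3838.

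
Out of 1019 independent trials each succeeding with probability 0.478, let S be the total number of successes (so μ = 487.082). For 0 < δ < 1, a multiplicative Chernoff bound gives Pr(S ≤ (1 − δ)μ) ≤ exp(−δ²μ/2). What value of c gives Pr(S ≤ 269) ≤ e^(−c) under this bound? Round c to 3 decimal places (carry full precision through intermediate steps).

48.821

Write 269 = (1 − δ)μ, so δ = 1 − 269/487.082 = 0.4477316…
Then the exponent is δ²μ/2 = (μ − 269)²/(2μ) = 48.821101.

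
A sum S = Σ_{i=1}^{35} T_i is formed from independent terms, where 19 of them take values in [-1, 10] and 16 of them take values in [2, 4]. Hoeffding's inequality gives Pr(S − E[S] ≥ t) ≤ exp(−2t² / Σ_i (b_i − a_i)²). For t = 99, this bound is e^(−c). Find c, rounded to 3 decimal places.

8.295

Σ(b_i − a_i)² = 19·11² + 16·2² = 2363.
c = 2t² / 2363 = 2·99² / 2363 = 8.2954.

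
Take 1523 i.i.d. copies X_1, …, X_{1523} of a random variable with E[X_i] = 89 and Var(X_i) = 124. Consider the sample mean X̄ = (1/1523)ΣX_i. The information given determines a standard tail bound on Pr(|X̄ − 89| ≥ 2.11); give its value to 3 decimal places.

0.018

With mean and variance of each term known, Chebyshev's inequality bounds the deviation of the sum (or sample mean).
Var(X̄) = Var(X_i)/n = 124/1523 = 0.081418.
Chebyshev: Pr(|X̄ − 89| ≥ 2.11) ≤ Var(X̄)/(2.11)² = 124/(1523·2.11²) = 0.0183.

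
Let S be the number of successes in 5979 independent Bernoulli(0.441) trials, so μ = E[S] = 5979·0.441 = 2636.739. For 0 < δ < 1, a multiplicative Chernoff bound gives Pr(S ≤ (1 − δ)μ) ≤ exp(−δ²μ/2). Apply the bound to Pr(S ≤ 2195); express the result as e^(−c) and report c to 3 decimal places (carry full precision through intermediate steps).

Write 2195 = (1 − δ)μ, so δ = 1 − 2195/2636.739 = 0.1675323…
Then the exponent is δ²μ/2 = (μ − 2195)²/(2μ) = 37.002780.

37.003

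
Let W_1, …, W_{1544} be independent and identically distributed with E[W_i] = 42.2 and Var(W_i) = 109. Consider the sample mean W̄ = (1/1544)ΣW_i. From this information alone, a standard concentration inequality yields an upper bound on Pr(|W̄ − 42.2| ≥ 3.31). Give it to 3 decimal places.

With mean and variance of each term known, Chebyshev's inequality bounds the deviation of the sum (or sample mean).
Var(W̄) = Var(W_i)/n = 109/1544 = 0.070596.
Chebyshev: Pr(|W̄ − 42.2| ≥ 3.31) ≤ Var(W̄)/(3.31)² = 109/(1544·3.31²) = 0.0064.

0.006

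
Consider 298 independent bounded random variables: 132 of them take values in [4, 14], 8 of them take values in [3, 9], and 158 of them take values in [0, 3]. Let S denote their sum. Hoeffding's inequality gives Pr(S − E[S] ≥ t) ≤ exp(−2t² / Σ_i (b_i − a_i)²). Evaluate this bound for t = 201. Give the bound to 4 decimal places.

Σ(b_i − a_i)² = 132·10² + 8·6² + 158·3² = 14910.
Exponent = 2·201² / 14910 = 5.41932.
Bound = exp(−5.41932) = 0.00443.

0.0044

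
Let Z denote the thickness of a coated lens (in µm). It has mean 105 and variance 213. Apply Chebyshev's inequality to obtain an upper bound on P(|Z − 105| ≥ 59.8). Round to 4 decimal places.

0.0596

Chebyshev: P(|Z − μ| ≥ t) ≤ Var(Z)/t².
Bound = 213 / 3576.04 = 0.0596.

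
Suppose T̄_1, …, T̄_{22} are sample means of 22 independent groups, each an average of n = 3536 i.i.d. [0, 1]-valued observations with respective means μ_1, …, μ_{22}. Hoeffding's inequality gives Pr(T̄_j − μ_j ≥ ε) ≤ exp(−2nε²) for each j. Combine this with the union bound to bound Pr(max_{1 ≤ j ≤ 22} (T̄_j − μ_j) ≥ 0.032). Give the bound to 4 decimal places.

Per-experiment Hoeffding bound: exp(−2·3536·0.032²) = exp(−7.24173) = 0.00071607.
Union bound over 22 events: 22·0.00071607 = 0.01575.

0.0158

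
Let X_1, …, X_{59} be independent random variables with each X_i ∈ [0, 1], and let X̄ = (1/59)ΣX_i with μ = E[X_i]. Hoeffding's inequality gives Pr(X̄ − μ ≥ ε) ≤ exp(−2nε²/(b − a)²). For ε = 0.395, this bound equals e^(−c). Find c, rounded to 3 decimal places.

18.411

c = 2nε²/(b − a)² = 2·59·0.395² / 1² = 18.4109.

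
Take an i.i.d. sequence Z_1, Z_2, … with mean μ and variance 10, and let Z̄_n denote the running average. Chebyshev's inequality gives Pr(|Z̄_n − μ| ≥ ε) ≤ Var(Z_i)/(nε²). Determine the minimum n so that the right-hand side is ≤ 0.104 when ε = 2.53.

16

Require 10/(n·2.53²) ≤ 0.104, i.e. n ≥ 10/(0.104·2.53²) = 15.022.
The smallest integer n is 16.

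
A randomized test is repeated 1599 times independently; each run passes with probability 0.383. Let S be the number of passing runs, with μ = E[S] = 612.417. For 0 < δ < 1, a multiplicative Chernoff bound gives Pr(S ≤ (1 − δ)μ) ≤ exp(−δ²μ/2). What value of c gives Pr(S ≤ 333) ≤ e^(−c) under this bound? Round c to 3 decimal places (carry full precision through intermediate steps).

Write 333 = (1 − δ)μ, so δ = 1 − 333/612.417 = 0.4562528…
Then the exponent is δ²μ/2 = (μ − 333)²/(2μ) = 63.742401.

63.742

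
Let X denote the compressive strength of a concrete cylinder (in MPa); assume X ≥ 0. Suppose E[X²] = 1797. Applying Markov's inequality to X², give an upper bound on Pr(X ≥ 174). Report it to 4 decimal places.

0.0594

Since X ≥ 0, the event {X ≥ 174} is the same as {X² ≥ 30276}.
Markov's inequality applied to X² gives Pr(X² ≥ 30276) ≤ E[X²]/30276 = 1797/30276 = 0.0594.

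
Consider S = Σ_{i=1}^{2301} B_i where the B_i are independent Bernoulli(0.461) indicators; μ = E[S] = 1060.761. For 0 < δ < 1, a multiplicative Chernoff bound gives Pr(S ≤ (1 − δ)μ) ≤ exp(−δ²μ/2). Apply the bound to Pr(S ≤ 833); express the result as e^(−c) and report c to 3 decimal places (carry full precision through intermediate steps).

Write 833 = (1 − δ)μ, so δ = 1 − 833/1060.761 = 0.2147147…
Then the exponent is δ²μ/2 = (μ − 833)²/(2μ) = 24.451820.

24.452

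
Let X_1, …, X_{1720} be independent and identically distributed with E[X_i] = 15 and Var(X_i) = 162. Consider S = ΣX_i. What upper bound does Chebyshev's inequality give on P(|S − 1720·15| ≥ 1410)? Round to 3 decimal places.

0.140

Var(S) = n·Var(X_i) = 1720·162 = 278640.
Chebyshev: P(|S − 1720·15| ≥ 1410) ≤ Var(S)/1410² = 278640/1988100 = 0.1402.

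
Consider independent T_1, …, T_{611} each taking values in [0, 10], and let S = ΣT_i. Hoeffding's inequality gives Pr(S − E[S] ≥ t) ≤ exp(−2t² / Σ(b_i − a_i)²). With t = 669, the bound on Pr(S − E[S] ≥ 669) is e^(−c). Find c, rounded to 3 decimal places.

Σ(b_i − a_i)² = 611·(10)² = 61100.
c = 2t²/61100 = 2·669²/61100 = 14.6501.

14.650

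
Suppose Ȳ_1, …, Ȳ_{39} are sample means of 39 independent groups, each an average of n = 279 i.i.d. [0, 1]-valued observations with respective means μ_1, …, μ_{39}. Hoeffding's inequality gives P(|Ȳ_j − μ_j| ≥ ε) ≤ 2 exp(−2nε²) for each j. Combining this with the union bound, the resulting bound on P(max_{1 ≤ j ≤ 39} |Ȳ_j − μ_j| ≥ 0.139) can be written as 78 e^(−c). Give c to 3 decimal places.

10.781

Union bound over the 39 events: P(max_{1 ≤ j ≤ 39} |Ȳ_j − μ_j| ≥ 0.139) ≤ 39·2·exp(−2nε²) = 78 exp(−2·279·0.139²).
So c = 2·279·0.139² = 10.7811.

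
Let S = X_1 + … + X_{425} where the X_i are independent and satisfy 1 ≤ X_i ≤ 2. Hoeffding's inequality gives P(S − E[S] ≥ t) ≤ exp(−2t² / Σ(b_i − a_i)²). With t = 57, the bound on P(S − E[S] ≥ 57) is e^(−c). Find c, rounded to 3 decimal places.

15.289

Σ(b_i − a_i)² = 425·(1)² = 425.
c = 2t²/425 = 2·57²/425 = 15.2894.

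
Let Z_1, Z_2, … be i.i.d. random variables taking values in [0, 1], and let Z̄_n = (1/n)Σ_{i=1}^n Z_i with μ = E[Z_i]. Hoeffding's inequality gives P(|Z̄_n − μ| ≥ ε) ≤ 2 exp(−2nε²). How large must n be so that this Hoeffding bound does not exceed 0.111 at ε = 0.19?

41

Require 2·exp(−2nε²) ≤ 0.111, i.e. 2nε² ≥ ln(2/0.111) = 2.891372.
So n ≥ 2.891372 / (2·0.19²) = 40.047.
The smallest integer n is 41.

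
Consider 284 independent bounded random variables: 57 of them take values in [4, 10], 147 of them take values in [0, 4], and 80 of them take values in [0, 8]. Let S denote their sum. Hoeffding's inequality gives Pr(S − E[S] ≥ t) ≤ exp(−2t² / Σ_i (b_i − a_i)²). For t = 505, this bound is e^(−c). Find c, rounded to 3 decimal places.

Σ(b_i − a_i)² = 57·6² + 147·4² + 80·8² = 9524.
c = 2t² / 9524 = 2·505² / 9524 = 53.5542.

53.554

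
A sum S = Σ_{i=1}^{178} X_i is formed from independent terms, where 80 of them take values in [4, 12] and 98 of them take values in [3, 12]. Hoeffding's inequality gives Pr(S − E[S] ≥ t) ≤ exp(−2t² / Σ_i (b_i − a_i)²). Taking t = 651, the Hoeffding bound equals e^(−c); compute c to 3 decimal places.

64.911

Σ(b_i − a_i)² = 80·8² + 98·9² = 13058.
c = 2t² / 13058 = 2·651² / 13058 = 64.9106.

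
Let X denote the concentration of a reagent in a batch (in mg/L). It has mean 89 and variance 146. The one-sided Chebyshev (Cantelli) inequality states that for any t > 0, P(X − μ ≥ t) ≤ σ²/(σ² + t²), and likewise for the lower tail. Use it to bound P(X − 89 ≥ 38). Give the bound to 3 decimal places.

0.092

Here σ² = 146 and t = 38, so σ² + t² = 1590.
Cantelli's bound: 146/1590 = 0.0918.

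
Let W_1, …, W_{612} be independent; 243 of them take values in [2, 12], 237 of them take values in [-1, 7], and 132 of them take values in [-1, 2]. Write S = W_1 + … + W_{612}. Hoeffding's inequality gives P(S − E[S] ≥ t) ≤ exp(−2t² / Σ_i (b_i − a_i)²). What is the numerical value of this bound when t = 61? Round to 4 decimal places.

Σ(b_i − a_i)² = 243·10² + 237·8² + 132·3² = 40656.
Exponent = 2·61² / 40656 = 0.18305.
Bound = exp(−0.18305) = 0.83273.

0.8327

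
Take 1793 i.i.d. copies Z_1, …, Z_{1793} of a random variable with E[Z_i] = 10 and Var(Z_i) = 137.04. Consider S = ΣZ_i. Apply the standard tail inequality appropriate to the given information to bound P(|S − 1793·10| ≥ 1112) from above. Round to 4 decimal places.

0.1987

With mean and variance of each term known, Chebyshev's inequality bounds the deviation of the sum (or sample mean).
Var(S) = n·Var(Z_i) = 1793·137.04 = 245712.72.
Chebyshev: P(|S − 1793·10| ≥ 1112) ≤ Var(S)/1112² = 245712.72/1236544 = 0.1987.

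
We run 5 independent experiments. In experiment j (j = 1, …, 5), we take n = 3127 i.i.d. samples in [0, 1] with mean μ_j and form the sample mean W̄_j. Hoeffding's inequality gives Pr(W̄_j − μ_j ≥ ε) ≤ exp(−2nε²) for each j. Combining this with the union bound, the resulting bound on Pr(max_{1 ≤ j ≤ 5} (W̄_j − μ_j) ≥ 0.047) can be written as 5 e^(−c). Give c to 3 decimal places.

13.815

Union bound over the 5 events: Pr(max_{1 ≤ j ≤ 5} (W̄_j − μ_j) ≥ 0.047) ≤ 5·exp(−2nε²) = 5 exp(−2·3127·0.047²).
So c = 2·3127·0.047² = 13.8151.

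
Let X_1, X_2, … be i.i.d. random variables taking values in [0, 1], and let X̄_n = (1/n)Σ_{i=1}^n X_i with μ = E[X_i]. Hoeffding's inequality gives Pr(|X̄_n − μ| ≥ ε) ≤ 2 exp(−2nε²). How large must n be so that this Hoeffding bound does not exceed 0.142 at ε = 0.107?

Require 2·exp(−2nε²) ≤ 0.142, i.e. 2nε² ≥ ln(2/0.142) = 2.645075.
So n ≥ 2.645075 / (2·0.107²) = 115.516.
The smallest integer n is 116.

116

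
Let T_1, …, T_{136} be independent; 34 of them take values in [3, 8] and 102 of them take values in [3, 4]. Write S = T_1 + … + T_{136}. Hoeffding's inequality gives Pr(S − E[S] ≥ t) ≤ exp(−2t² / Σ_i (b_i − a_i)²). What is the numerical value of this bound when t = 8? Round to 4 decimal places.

0.8742

Σ(b_i − a_i)² = 34·5² + 102·1² = 952.
Exponent = 2·8² / 952 = 0.13445.
Bound = exp(−0.13445) = 0.87419.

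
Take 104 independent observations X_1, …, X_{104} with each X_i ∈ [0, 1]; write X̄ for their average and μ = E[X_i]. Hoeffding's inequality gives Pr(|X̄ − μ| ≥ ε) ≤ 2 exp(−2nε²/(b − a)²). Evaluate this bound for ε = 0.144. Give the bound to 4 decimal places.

Exponent: 2nε²/(b − a)² = 2·104·0.144² / 1² = 4.31309.
Bound = 2·exp(−4.31309) = 0.02678.

0.0268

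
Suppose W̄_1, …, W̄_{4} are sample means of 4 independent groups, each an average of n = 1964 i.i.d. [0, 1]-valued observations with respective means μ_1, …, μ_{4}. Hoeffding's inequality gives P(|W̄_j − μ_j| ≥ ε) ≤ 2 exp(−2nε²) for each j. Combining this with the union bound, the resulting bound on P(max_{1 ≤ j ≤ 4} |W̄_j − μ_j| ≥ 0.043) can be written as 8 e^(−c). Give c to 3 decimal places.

Union bound over the 4 events: P(max_{1 ≤ j ≤ 4} |W̄_j − μ_j| ≥ 0.043) ≤ 4·2·exp(−2nε²) = 8 exp(−2·1964·0.043²).
So c = 2·1964·0.043² = 7.2629.

7.263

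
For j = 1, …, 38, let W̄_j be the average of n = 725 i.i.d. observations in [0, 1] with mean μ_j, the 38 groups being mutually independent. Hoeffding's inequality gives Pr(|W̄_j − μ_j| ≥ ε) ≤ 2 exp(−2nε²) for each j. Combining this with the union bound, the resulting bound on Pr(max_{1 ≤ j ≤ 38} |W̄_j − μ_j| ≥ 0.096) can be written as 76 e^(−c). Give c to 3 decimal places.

Union bound over the 38 events: Pr(max_{1 ≤ j ≤ 38} |W̄_j − μ_j| ≥ 0.096) ≤ 38·2·exp(−2nε²) = 76 exp(−2·725·0.096²).
So c = 2·725·0.096² = 13.3632.

13.363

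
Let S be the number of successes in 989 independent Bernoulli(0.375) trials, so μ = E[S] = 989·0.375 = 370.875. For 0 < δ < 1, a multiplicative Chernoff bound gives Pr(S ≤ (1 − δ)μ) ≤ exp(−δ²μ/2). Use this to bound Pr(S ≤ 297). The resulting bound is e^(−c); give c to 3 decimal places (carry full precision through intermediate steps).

Write 297 = (1 − δ)μ, so δ = 1 − 297/370.875 = 0.1991911…
Then the exponent is δ²μ/2 = (μ − 297)²/(2μ) = 7.357621.

7.358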